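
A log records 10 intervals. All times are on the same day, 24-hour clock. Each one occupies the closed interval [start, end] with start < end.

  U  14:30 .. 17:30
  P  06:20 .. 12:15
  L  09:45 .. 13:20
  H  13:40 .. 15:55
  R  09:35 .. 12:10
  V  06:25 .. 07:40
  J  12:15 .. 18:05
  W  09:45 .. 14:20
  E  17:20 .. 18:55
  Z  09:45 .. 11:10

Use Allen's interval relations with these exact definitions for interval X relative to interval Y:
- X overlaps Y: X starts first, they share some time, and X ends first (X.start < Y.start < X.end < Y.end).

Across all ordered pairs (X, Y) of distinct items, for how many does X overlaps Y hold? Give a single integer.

Checking all 90 ordered pairs for relation 'overlaps'; matching pairs in alphabetical order:
(H, U): H overlaps U ✓
(J, E): J overlaps E ✓
(L, J): L overlaps J ✓
(P, L): P overlaps L ✓
(P, W): P overlaps W ✓
(R, L): R overlaps L ✓
(R, W): R overlaps W ✓
(U, E): U overlaps E ✓
(W, H): W overlaps H ✓
(W, J): W overlaps J ✓
Count: 10.

10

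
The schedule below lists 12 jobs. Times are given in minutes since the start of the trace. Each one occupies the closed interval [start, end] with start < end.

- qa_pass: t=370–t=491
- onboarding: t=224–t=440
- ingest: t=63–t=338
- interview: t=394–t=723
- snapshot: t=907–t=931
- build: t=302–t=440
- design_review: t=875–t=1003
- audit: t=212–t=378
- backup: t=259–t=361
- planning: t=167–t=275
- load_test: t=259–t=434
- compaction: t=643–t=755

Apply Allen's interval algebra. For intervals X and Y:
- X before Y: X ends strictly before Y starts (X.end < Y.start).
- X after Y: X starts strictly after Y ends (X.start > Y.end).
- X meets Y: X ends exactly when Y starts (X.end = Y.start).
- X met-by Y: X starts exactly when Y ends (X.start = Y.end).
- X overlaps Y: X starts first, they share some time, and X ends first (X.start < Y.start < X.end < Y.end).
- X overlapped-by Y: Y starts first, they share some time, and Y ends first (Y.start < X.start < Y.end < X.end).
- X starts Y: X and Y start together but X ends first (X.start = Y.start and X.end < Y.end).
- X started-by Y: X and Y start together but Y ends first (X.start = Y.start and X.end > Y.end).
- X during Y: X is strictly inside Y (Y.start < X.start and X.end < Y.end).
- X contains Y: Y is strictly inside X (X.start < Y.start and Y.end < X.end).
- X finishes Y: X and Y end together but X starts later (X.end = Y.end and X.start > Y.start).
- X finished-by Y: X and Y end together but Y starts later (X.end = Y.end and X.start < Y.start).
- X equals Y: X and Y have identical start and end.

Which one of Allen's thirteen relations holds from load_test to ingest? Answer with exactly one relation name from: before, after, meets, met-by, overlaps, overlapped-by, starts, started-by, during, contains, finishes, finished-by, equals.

load_test = [t=259, t=434]; ingest = [t=63, t=338].
Compare endpoints: load_test.start > ingest.start, load_test.start < ingest.end, load_test.end > ingest.start, load_test.end > ingest.end.
That pattern is 'overlapped-by'.

overlapped-by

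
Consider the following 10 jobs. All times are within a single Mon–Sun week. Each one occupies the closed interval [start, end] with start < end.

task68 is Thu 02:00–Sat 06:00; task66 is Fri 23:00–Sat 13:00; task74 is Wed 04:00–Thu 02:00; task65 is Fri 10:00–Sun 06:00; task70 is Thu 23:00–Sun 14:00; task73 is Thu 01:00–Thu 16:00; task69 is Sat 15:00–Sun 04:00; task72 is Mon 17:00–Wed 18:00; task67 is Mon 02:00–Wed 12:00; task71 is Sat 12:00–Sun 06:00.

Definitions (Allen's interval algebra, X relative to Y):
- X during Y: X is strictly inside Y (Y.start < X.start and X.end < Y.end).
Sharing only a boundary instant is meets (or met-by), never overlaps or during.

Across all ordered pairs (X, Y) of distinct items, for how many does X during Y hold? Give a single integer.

Checking all 90 ordered pairs for relation 'during'; matching pairs in alphabetical order:
(task65, task70): task65 during task70 ✓
(task66, task65): task66 during task65 ✓
(task66, task70): task66 during task70 ✓
(task69, task65): task69 during task65 ✓
(task69, task70): task69 during task70 ✓
(task69, task71): task69 during task71 ✓
(task71, task70): task71 during task70 ✓
Count: 7.

7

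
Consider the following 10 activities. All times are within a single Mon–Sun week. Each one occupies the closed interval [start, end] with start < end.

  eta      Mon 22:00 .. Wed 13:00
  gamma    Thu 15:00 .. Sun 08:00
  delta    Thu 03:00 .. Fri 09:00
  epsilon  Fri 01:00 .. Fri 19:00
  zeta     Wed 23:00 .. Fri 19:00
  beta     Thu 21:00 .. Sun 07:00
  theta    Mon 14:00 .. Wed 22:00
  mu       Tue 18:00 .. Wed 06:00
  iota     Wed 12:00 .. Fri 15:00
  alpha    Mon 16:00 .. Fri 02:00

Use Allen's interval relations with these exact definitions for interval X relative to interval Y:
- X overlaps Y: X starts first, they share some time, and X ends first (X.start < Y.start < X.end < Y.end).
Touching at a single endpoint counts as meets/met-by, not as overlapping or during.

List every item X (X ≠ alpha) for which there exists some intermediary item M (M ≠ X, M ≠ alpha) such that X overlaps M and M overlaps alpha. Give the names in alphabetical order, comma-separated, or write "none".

none

Target alpha = [Mon 16:00, Fri 02:00].
Intermediaries M with M overlaps alpha: theta.
Via theta — items with X overlaps theta: none.
Union: none.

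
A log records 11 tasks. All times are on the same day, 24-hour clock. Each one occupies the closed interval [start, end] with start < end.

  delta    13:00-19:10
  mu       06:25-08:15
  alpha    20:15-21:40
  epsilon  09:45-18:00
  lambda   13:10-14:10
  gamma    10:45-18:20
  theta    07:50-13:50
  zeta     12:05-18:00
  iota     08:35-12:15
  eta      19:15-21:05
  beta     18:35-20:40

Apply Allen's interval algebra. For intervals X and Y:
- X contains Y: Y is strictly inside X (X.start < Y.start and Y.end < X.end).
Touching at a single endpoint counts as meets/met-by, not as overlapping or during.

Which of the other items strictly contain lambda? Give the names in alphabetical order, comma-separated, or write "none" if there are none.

delta, epsilon, gamma, zeta

Target lambda = [13:10, 14:10].
alpha [20:15, 21:40] → after → no.
beta [18:35, 20:40] → after → no.
delta [13:00, 19:10] → contains → yes.
epsilon [09:45, 18:00] → contains → yes.
eta [19:15, 21:05] → after → no.
gamma [10:45, 18:20] → contains → yes.
iota [08:35, 12:15] → before → no.
mu [06:25, 08:15] → before → no.
theta [07:50, 13:50] → overlaps → no.
zeta [12:05, 18:00] → contains → yes.
Result: delta, epsilon, gamma, zeta.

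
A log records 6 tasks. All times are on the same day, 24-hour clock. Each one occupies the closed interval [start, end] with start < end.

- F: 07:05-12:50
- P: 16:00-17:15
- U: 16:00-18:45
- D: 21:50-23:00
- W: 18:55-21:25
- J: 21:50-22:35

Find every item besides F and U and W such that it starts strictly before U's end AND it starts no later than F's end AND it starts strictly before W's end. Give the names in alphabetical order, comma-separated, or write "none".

none

Conditions: its start is strictly before U's end (X.start < 18:45) AND its start is no later than F's end (X.start <= 12:50) AND its start is strictly before W's end (X.start < 21:25).
D: start 21:50 < 18:45? ✗; start 21:50 <= 12:50? ✗; start 21:50 < 21:25? ✗ → no.
J: start 21:50 < 18:45? ✗; start 21:50 <= 12:50? ✗; start 21:50 < 21:25? ✗ → no.
P: start 16:00 < 18:45? ✓; start 16:00 <= 12:50? ✗; start 16:00 < 21:25? ✓ → no.
Result: none.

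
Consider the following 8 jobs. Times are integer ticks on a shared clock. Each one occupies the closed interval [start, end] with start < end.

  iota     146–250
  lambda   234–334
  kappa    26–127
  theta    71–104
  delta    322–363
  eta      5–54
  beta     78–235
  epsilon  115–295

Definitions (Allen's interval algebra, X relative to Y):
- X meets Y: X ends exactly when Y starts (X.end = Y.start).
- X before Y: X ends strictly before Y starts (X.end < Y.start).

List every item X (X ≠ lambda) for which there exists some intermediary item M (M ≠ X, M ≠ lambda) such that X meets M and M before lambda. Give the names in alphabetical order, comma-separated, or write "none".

Target lambda = [234, 334].
Intermediaries M with M before lambda: eta, kappa, theta.
Via eta — items with X meets eta: none.
Via kappa — items with X meets kappa: none.
Via theta — items with X meets theta: none.
Union: none.

none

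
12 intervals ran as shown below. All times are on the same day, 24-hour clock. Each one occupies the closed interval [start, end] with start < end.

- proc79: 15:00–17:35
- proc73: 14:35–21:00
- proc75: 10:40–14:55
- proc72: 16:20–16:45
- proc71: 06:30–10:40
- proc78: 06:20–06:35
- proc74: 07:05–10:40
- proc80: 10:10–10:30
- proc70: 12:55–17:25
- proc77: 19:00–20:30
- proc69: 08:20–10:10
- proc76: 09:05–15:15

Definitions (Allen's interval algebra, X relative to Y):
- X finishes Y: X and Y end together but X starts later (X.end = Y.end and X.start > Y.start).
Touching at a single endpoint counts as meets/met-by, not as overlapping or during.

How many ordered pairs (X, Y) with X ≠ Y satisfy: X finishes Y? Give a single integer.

Checking all 132 ordered pairs for relation 'finishes'; matching pairs in alphabetical order:
(proc74, proc71): proc74 finishes proc71 ✓
Count: 1.

1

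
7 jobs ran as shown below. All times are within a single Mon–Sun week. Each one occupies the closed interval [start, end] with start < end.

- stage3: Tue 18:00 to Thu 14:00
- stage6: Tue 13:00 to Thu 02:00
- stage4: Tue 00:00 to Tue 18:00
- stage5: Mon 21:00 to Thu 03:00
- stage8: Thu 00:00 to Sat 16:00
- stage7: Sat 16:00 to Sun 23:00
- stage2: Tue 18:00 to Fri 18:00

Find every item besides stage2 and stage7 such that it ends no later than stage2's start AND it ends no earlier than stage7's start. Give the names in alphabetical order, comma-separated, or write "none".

none

Conditions: its end is no later than stage2's start (X.end <= Tue 18:00) AND its end is no earlier than stage7's start (X.end >= Sat 16:00).
stage3: end Thu 14:00 <= Tue 18:00? ✗; end Thu 14:00 >= Sat 16:00? ✗ → no.
stage4: end Tue 18:00 <= Tue 18:00? ✓; end Tue 18:00 >= Sat 16:00? ✗ → no.
stage5: end Thu 03:00 <= Tue 18:00? ✗; end Thu 03:00 >= Sat 16:00? ✗ → no.
stage6: end Thu 02:00 <= Tue 18:00? ✗; end Thu 02:00 >= Sat 16:00? ✗ → no.
stage8: end Sat 16:00 <= Tue 18:00? ✗; end Sat 16:00 >= Sat 16:00? ✓ → no.
Result: none.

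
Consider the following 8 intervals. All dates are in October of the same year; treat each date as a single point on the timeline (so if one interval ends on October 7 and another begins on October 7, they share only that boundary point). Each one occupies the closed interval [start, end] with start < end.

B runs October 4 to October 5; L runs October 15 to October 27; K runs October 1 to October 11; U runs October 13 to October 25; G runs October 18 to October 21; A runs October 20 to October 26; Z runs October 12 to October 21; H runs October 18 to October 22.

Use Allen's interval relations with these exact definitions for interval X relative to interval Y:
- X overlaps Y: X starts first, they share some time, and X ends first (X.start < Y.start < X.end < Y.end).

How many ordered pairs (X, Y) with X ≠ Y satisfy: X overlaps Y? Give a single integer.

Checking all 56 ordered pairs for relation 'overlaps'; matching pairs in alphabetical order:
(G, A): G overlaps A ✓
(H, A): H overlaps A ✓
(U, A): U overlaps A ✓
(U, L): U overlaps L ✓
(Z, A): Z overlaps A ✓
(Z, H): Z overlaps H ✓
(Z, L): Z overlaps L ✓
(Z, U): Z overlaps U ✓
Count: 8.

8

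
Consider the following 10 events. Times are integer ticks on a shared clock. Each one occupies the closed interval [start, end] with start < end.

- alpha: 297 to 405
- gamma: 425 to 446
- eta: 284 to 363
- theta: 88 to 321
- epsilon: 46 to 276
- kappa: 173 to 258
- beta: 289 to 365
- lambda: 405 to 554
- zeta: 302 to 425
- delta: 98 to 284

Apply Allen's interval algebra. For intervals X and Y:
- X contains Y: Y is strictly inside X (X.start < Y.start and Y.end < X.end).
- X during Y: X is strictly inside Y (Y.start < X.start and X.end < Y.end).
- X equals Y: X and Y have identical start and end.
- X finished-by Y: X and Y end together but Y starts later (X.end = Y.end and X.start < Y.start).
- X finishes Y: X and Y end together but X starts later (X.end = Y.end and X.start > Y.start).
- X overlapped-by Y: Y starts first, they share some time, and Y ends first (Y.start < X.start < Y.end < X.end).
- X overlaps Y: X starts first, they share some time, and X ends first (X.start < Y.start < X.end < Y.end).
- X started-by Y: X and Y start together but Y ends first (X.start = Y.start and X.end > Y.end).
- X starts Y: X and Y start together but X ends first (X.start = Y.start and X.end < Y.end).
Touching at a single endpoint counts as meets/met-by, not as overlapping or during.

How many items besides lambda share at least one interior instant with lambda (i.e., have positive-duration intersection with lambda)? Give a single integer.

2

Target lambda = [405, 554].
alpha [297, 405] → meets → no.
beta [289, 365] → before → no.
delta [98, 284] → before → no.
epsilon [46, 276] → before → no.
eta [284, 363] → before → no.
gamma [425, 446] → during → counts.
kappa [173, 258] → before → no.
theta [88, 321] → before → no.
zeta [302, 425] → overlaps → counts.
Total: 2.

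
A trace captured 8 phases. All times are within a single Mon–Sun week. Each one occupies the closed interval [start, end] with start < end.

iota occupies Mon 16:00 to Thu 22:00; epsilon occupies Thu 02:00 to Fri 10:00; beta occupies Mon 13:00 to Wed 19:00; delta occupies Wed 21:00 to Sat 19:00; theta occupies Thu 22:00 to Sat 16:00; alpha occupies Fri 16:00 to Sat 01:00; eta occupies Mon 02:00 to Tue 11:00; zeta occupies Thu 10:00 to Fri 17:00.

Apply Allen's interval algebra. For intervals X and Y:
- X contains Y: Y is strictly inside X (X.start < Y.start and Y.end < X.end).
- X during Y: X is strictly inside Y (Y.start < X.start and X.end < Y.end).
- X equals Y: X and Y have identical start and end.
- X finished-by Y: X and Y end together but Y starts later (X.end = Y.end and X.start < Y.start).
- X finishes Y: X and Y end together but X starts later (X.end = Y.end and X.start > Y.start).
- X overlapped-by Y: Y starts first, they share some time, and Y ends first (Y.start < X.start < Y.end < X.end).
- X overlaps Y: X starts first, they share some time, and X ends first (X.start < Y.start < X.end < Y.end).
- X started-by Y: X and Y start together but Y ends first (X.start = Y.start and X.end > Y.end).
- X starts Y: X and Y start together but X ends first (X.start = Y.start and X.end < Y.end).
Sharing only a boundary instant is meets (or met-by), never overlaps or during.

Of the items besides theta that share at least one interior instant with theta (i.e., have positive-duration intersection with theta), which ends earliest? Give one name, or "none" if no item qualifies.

Target theta = [Thu 22:00, Sat 16:00].
alpha [Fri 16:00, Sat 01:00] → during → candidate.
beta [Mon 13:00, Wed 19:00] → before → excluded.
delta [Wed 21:00, Sat 19:00] → contains → candidate.
epsilon [Thu 02:00, Fri 10:00] → overlaps → candidate.
eta [Mon 02:00, Tue 11:00] → before → excluded.
iota [Mon 16:00, Thu 22:00] → meets → excluded.
zeta [Thu 10:00, Fri 17:00] → overlaps → candidate.
Among candidates, earliest end is Fri 10:00 → epsilon.

epsilon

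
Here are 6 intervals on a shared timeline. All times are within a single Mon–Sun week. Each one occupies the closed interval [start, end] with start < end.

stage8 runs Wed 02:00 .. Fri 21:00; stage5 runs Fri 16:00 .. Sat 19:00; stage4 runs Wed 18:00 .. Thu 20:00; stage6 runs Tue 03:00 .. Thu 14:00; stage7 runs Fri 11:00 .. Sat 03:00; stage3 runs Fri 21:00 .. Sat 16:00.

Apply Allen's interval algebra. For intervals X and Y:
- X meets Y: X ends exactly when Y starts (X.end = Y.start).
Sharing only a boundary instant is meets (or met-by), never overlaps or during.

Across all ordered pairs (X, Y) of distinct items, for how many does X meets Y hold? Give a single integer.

1

Checking all 30 ordered pairs for relation 'meets'; matching pairs in alphabetical order:
(stage8, stage3): stage8 meets stage3 ✓
Count: 1.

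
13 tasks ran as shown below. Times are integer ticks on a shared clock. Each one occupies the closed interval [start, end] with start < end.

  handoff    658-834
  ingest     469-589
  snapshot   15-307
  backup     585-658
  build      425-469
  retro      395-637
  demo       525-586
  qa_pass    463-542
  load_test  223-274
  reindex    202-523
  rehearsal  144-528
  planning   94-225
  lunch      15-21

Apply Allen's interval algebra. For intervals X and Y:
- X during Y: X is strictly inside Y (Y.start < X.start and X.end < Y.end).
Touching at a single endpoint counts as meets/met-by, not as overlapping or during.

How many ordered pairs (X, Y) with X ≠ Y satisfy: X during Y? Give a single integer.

Checking all 156 ordered pairs for relation 'during'; matching pairs in alphabetical order:
(build, rehearsal): build during rehearsal ✓
(build, reindex): build during reindex ✓
(build, retro): build during retro ✓
(demo, ingest): demo during ingest ✓
(demo, retro): demo during retro ✓
(ingest, retro): ingest during retro ✓
(load_test, rehearsal): load_test during rehearsal ✓
(load_test, reindex): load_test during reindex ✓
(load_test, snapshot): load_test during snapshot ✓
(planning, snapshot): planning during snapshot ✓
(qa_pass, retro): qa_pass during retro ✓
(reindex, rehearsal): reindex during rehearsal ✓
Count: 12.

12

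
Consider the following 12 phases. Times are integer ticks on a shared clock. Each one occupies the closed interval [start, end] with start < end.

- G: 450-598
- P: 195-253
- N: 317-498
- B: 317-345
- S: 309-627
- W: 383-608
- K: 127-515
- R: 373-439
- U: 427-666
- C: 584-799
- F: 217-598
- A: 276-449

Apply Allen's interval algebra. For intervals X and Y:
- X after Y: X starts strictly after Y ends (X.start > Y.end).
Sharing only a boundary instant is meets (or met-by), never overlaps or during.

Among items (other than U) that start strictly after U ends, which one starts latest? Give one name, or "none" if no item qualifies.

none

Target U = [427, 666].
A [276, 449] → overlaps → excluded.
B [317, 345] → before → excluded.
C [584, 799] → overlapped-by → excluded.
F [217, 598] → overlaps → excluded.
G [450, 598] → during → excluded.
K [127, 515] → overlaps → excluded.
N [317, 498] → overlaps → excluded.
P [195, 253] → before → excluded.
R [373, 439] → overlaps → excluded.
S [309, 627] → overlaps → excluded.
W [383, 608] → overlaps → excluded.
No candidates → none.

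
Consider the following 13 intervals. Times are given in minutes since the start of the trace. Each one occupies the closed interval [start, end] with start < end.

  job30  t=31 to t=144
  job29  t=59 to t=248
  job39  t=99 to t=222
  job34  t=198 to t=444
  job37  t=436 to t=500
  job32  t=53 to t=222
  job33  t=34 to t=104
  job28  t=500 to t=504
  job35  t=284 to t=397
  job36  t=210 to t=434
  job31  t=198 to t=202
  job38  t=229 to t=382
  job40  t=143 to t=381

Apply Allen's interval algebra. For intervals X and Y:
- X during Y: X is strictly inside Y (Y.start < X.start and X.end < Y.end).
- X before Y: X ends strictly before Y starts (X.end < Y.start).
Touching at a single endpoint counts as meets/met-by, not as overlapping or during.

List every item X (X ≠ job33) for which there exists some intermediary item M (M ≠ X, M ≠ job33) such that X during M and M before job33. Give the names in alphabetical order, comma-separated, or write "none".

Target job33 = [t=34, t=104].
Intermediaries M with M before job33: none.
Union: none.

none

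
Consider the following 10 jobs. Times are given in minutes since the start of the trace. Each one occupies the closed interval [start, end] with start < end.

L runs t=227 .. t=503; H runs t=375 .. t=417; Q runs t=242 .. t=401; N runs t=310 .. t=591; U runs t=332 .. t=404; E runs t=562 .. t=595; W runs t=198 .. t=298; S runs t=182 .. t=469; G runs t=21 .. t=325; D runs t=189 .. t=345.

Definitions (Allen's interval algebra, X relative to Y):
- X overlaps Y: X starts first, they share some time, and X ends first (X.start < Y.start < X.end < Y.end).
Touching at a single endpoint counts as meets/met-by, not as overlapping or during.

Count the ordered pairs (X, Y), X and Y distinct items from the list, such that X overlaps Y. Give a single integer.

19

Checking all 90 ordered pairs for relation 'overlaps'; matching pairs in alphabetical order:
(D, L): D overlaps L ✓
(D, N): D overlaps N ✓
(D, Q): D overlaps Q ✓
(D, U): D overlaps U ✓
(G, D): G overlaps D ✓
(G, L): G overlaps L ✓
(G, N): G overlaps N ✓
(G, Q): G overlaps Q ✓
(G, S): G overlaps S ✓
(L, N): L overlaps N ✓
(N, E): N overlaps E ✓
(Q, H): Q overlaps H ✓
(Q, N): Q overlaps N ✓
(Q, U): Q overlaps U ✓
(S, L): S overlaps L ✓
(S, N): S overlaps N ✓
(U, H): U overlaps H ✓
(W, L): W overlaps L ✓
(W, Q): W overlaps Q ✓
Count: 19.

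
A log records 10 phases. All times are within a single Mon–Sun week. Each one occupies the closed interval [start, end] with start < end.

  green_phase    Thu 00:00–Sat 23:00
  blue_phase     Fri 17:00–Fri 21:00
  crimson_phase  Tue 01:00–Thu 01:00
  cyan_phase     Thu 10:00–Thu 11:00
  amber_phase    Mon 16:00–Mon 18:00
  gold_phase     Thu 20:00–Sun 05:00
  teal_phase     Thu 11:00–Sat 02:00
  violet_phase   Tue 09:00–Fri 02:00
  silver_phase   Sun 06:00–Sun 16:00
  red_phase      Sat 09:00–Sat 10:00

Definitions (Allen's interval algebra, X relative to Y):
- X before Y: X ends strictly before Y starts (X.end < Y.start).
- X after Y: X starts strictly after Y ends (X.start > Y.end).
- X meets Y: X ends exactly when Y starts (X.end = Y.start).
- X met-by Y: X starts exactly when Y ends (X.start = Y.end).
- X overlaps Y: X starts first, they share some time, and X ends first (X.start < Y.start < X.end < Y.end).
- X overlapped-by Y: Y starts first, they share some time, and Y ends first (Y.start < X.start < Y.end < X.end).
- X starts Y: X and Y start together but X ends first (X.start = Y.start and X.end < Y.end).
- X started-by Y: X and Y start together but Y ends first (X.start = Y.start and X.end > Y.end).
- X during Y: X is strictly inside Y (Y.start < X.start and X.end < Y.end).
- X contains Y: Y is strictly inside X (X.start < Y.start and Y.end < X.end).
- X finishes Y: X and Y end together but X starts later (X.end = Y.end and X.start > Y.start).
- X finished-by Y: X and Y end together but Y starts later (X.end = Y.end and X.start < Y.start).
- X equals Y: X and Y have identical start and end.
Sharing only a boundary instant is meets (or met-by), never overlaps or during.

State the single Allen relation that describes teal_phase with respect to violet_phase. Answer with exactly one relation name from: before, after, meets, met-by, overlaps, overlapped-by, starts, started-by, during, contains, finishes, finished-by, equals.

teal_phase = [Thu 11:00, Sat 02:00]; violet_phase = [Tue 09:00, Fri 02:00].
Compare endpoints: teal_phase.start > violet_phase.start, teal_phase.start < violet_phase.end, teal_phase.end > violet_phase.start, teal_phase.end > violet_phase.end.
That pattern is 'overlapped-by'.

overlapped-by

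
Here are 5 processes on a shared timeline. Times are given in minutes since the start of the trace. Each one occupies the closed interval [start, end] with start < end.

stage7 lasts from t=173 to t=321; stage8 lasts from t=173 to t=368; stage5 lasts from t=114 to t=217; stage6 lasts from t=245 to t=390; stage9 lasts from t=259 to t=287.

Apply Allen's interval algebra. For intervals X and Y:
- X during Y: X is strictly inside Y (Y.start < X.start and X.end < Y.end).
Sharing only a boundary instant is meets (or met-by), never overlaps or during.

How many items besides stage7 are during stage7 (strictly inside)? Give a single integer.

Target stage7 = [t=173, t=321].
stage5 [t=114, t=217] → overlaps → no.
stage6 [t=245, t=390] → overlapped-by → no.
stage8 [t=173, t=368] → started-by → no.
stage9 [t=259, t=287] → during → counts.
Total: 1.

1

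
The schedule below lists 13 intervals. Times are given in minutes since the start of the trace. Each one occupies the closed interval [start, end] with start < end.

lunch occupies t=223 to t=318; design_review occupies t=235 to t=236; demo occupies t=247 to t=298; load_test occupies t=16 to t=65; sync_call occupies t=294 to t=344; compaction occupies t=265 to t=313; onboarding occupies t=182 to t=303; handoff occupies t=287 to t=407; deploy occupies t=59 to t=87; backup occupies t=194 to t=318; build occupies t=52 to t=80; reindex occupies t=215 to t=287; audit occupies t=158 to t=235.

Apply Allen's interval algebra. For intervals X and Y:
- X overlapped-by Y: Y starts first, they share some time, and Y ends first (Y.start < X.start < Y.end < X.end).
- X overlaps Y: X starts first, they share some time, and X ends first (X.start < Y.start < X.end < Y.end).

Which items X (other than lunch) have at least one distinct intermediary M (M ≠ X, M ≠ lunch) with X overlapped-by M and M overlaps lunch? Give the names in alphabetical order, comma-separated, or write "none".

backup, compaction, demo, handoff, onboarding, reindex, sync_call

Target lunch = [t=223, t=318].
Intermediaries M with M overlaps lunch: audit, onboarding, reindex.
Via audit — items with X overlapped-by audit: backup, onboarding, reindex.
Via onboarding — items with X overlapped-by onboarding: backup, compaction, handoff, sync_call.
Via reindex — items with X overlapped-by reindex: compaction, demo.
Union: backup, compaction, demo, handoff, onboarding, reindex, sync_call.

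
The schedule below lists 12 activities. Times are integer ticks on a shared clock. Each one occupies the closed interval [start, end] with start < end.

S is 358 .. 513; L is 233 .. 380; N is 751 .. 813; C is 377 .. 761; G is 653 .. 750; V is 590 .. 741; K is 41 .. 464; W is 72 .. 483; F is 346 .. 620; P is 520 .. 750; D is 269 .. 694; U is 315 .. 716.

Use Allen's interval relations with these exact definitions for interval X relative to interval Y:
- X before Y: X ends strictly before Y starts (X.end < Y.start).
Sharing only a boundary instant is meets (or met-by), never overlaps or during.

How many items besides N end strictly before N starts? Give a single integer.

10

Target N = [751, 813].
C [377, 761] → overlaps → no.
D [269, 694] → before → counts.
F [346, 620] → before → counts.
G [653, 750] → before → counts.
K [41, 464] → before → counts.
L [233, 380] → before → counts.
P [520, 750] → before → counts.
S [358, 513] → before → counts.
U [315, 716] → before → counts.
V [590, 741] → before → counts.
W [72, 483] → before → counts.
Total: 10.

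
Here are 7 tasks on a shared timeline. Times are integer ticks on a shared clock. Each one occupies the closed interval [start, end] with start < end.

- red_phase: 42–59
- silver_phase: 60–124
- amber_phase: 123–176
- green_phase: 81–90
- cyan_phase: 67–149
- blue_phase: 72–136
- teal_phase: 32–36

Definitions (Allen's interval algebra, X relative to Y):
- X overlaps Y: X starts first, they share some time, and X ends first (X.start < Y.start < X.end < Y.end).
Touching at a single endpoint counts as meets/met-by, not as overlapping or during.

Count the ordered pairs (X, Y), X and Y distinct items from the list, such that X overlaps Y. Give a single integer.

Checking all 42 ordered pairs for relation 'overlaps'; matching pairs in alphabetical order:
(blue_phase, amber_phase): blue_phase overlaps amber_phase ✓
(cyan_phase, amber_phase): cyan_phase overlaps amber_phase ✓
(silver_phase, amber_phase): silver_phase overlaps amber_phase ✓
(silver_phase, blue_phase): silver_phase overlaps blue_phase ✓
(silver_phase, cyan_phase): silver_phase overlaps cyan_phase ✓
Count: 5.

5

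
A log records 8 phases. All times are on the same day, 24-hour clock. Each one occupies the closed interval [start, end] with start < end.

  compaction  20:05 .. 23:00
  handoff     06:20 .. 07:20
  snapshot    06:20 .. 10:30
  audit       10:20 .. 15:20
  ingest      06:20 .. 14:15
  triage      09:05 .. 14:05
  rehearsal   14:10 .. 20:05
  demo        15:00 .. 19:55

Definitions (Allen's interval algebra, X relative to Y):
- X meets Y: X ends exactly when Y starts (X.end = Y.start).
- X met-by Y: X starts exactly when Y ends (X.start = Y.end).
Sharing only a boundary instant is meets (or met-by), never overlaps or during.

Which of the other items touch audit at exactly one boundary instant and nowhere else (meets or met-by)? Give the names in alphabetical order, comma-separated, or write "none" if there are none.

Target audit = [10:20, 15:20].
compaction [20:05, 23:00] → after → no.
demo [15:00, 19:55] → overlapped-by → no.
handoff [06:20, 07:20] → before → no.
ingest [06:20, 14:15] → overlaps → no.
rehearsal [14:10, 20:05] → overlapped-by → no.
snapshot [06:20, 10:30] → overlaps → no.
triage [09:05, 14:05] → overlaps → no.
Result: none.

none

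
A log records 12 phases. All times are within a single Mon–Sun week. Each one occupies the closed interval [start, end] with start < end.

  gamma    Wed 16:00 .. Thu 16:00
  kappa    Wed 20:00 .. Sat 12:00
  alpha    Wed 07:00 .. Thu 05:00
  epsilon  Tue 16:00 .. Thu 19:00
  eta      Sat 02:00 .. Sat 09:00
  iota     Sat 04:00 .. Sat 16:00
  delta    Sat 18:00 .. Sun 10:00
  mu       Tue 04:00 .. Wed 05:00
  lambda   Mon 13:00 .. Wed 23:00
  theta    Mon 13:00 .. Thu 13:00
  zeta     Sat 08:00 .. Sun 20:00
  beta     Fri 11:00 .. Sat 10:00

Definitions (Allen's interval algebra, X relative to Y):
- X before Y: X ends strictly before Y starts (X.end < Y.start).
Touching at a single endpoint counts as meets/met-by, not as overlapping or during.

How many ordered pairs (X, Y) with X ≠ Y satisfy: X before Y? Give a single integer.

Checking all 132 ordered pairs for relation 'before'; matching pairs in alphabetical order:
(alpha, beta): alpha before beta ✓
(alpha, delta): alpha before delta ✓
(alpha, eta): alpha before eta ✓
(alpha, iota): alpha before iota ✓
(alpha, zeta): alpha before zeta ✓
(beta, delta): beta before delta ✓
(epsilon, beta): epsilon before beta ✓
(epsilon, delta): epsilon before delta ✓
(epsilon, eta): epsilon before eta ✓
(epsilon, iota): epsilon before iota ✓
(epsilon, zeta): epsilon before zeta ✓
(eta, delta): eta before delta ✓
(gamma, beta): gamma before beta ✓
(gamma, delta): gamma before delta ✓
(gamma, eta): gamma before eta ✓
(gamma, iota): gamma before iota ✓
(gamma, zeta): gamma before zeta ✓
(iota, delta): iota before delta ✓
(kappa, delta): kappa before delta ✓
(lambda, beta): lambda before beta ✓
(lambda, delta): lambda before delta ✓
(lambda, eta): lambda before eta ✓
(lambda, iota): lambda before iota ✓
(lambda, zeta): lambda before zeta ✓
... plus 13 further pairs not listed.
Count: 37.

37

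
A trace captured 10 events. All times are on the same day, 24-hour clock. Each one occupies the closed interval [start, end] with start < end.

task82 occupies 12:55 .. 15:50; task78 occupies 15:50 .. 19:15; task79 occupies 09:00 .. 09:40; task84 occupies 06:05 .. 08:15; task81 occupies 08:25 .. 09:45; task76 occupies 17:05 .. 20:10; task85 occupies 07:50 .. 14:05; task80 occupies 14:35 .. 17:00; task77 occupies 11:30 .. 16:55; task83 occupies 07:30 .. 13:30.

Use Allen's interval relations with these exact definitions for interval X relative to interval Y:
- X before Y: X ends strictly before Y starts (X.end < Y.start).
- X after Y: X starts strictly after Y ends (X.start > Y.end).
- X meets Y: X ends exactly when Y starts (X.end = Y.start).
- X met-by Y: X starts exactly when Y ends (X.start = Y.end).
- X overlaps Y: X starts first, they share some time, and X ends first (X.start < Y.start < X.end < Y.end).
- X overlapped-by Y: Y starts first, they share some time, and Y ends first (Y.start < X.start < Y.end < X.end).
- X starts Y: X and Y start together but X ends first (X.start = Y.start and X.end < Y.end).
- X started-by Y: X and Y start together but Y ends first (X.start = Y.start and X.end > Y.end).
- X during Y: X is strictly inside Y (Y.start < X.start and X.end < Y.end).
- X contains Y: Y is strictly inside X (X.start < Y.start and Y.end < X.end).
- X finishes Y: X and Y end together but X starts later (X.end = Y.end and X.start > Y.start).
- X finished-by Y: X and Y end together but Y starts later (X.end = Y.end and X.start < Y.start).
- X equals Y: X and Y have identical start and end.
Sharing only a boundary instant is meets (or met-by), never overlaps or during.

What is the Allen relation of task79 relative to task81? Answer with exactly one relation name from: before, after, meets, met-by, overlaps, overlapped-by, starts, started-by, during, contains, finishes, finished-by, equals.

task79 = [09:00, 09:40]; task81 = [08:25, 09:45].
Compare endpoints: task79.start > task81.start, task79.start < task81.end, task79.end > task81.start, task79.end < task81.end.
That pattern is 'during'.

during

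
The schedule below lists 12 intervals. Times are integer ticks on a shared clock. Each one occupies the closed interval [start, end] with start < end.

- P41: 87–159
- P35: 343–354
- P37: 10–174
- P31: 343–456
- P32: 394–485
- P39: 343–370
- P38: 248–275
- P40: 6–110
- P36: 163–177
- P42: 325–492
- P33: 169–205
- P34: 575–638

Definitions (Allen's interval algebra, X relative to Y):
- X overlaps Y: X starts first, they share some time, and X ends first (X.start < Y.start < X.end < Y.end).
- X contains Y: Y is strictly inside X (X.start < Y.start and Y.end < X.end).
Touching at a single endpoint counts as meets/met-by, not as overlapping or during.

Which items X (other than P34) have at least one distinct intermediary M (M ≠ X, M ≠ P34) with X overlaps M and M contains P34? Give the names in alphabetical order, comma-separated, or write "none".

Target P34 = [575, 638].
Intermediaries M with M contains P34: none.
Union: none.

none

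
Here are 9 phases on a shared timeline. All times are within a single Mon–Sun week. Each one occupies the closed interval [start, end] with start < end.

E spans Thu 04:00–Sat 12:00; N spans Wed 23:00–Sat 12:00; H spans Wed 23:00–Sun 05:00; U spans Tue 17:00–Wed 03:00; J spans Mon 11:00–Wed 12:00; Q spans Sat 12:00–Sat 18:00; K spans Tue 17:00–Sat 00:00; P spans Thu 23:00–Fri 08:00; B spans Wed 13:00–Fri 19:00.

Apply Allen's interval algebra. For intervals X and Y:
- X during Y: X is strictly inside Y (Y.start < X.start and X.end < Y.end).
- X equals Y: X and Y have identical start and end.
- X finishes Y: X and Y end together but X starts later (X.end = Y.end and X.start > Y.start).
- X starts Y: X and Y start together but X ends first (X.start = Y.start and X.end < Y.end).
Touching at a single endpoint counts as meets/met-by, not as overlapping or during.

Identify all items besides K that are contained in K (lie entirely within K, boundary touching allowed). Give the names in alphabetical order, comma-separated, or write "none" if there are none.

Target K = [Tue 17:00, Sat 00:00].
B [Wed 13:00, Fri 19:00] → during → yes.
E [Thu 04:00, Sat 12:00] → overlapped-by → no.
H [Wed 23:00, Sun 05:00] → overlapped-by → no.
J [Mon 11:00, Wed 12:00] → overlaps → no.
N [Wed 23:00, Sat 12:00] → overlapped-by → no.
P [Thu 23:00, Fri 08:00] → during → yes.
Q [Sat 12:00, Sat 18:00] → after → no.
U [Tue 17:00, Wed 03:00] → starts → yes.
Result: B, P, U.

B, P, U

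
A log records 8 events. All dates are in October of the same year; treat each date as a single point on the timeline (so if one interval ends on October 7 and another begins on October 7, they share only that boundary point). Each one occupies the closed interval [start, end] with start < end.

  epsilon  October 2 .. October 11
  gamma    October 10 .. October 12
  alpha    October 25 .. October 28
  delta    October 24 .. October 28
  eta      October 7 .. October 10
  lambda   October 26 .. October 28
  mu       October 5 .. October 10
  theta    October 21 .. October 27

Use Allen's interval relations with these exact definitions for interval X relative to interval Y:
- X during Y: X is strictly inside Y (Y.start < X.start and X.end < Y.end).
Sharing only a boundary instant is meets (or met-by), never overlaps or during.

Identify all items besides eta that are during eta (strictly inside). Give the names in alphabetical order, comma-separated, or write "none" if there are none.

none

Target eta = [October 7, October 10].
alpha [October 25, October 28] → after → no.
delta [October 24, October 28] → after → no.
epsilon [October 2, October 11] → contains → no.
gamma [October 10, October 12] → met-by → no.
lambda [October 26, October 28] → after → no.
mu [October 5, October 10] → finished-by → no.
theta [October 21, October 27] → after → no.
Result: none.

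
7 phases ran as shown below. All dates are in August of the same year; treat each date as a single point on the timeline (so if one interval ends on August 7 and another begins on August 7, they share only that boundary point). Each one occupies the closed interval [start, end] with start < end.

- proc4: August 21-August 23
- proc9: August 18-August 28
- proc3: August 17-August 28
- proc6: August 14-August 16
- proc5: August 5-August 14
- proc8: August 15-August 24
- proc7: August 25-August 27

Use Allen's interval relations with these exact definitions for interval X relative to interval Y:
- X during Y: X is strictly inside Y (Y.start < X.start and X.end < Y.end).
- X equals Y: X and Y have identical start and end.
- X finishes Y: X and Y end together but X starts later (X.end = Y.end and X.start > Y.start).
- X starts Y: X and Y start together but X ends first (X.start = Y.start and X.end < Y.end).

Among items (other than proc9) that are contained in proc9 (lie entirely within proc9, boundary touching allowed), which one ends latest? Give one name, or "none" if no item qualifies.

Target proc9 = [August 18, August 28].
proc3 [August 17, August 28] → finished-by → excluded.
proc4 [August 21, August 23] → during → candidate.
proc5 [August 5, August 14] → before → excluded.
proc6 [August 14, August 16] → before → excluded.
proc7 [August 25, August 27] → during → candidate.
proc8 [August 15, August 24] → overlaps → excluded.
Among candidates, latest end is August 27 → proc7.

proc7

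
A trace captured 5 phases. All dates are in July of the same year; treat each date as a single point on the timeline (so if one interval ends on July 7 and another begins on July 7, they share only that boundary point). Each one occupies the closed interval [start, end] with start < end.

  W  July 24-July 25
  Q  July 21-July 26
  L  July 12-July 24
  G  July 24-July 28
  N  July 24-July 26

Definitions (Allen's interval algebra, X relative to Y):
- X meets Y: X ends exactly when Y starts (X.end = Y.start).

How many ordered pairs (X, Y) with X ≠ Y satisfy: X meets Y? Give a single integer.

3

Checking all 20 ordered pairs for relation 'meets'; matching pairs in alphabetical order:
(L, G): L meets G ✓
(L, N): L meets N ✓
(L, W): L meets W ✓
Count: 3.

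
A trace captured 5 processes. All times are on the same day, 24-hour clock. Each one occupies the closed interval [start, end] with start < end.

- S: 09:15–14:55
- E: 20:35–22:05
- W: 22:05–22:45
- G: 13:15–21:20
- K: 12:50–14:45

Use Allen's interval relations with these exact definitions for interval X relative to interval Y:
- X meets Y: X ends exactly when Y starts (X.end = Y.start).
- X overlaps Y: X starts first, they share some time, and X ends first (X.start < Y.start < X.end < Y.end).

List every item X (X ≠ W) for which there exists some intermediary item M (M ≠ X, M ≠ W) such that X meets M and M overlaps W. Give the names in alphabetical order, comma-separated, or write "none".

none

Target W = [22:05, 22:45].
Intermediaries M with M overlaps W: none.
Union: none.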